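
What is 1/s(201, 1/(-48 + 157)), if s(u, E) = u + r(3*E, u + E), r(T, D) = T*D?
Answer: 11881/2453811 ≈ 0.0048419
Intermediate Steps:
r(T, D) = D*T
s(u, E) = u + 3*E*(E + u) (s(u, E) = u + (u + E)*(3*E) = u + (E + u)*(3*E) = u + 3*E*(E + u))
1/s(201, 1/(-48 + 157)) = 1/(201 + 3*(1/(-48 + 157) + 201)/(-48 + 157)) = 1/(201 + 3*(1/109 + 201)/109) = 1/(201 + 3*(1/109)*(1/109 + 201)) = 1/(201 + 3*(1/109)*(21910/109)) = 1/(201 + 65730/11881) = 1/(2453811/11881) = 11881/2453811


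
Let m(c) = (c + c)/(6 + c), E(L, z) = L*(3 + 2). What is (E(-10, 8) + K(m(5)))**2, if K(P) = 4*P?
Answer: 260100/121 ≈ 2149.6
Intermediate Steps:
E(L, z) = 5*L (E(L, z) = L*5 = 5*L)
m(c) = 2*c/(6 + c) (m(c) = (2*c)/(6 + c) = 2*c/(6 + c))
(E(-10, 8) + K(m(5)))**2 = (5*(-10) + 4*(2*5/(6 + 5)))**2 = (-50 + 4*(2*5/11))**2 = (-50 + 4*(2*5*(1/11)))**2 = (-50 + 4*(10/11))**2 = (-50 + 40/11)**2 = (-510/11)**2 = 260100/121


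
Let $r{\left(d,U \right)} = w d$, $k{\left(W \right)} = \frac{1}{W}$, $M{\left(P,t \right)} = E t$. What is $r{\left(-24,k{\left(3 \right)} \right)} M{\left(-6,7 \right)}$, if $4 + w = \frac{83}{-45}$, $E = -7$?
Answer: $- \frac{103096}{15} \approx -6873.1$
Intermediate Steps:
$M{\left(P,t \right)} = - 7 t$
$w = - \frac{263}{45}$ ($w = -4 + \frac{83}{-45} = -4 + 83 \left(- \frac{1}{45}\right) = -4 - \frac{83}{45} = - \frac{263}{45} \approx -5.8444$)
$r{\left(d,U \right)} = - \frac{263 d}{45}$
$r{\left(-24,k{\left(3 \right)} \right)} M{\left(-6,7 \right)} = \left(- \frac{263}{45}\right) \left(-24\right) \left(\left(-7\right) 7\right) = \frac{2104}{15} \left(-49\right) = - \frac{103096}{15}$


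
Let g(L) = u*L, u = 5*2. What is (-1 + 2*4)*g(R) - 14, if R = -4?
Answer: -294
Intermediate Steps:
u = 10
g(L) = 10*L
(-1 + 2*4)*g(R) - 14 = (-1 + 2*4)*(10*(-4)) - 14 = (-1 + 8)*(-40) - 14 = 7*(-40) - 14 = -280 - 14 = -294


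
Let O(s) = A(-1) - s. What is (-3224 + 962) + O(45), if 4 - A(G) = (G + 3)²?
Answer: -2307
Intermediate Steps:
A(G) = 4 - (3 + G)² (A(G) = 4 - (G + 3)² = 4 - (3 + G)²)
O(s) = -s (O(s) = (4 - (3 - 1)²) - s = (4 - 1*2²) - s = (4 - 1*4) - s = (4 - 4) - s = 0 - s = -s)
(-3224 + 962) + O(45) = (-3224 + 962) - 1*45 = -2262 - 45 = -2307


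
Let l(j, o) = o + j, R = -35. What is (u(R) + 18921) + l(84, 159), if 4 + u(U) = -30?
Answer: 19130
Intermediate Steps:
u(U) = -34 (u(U) = -4 - 30 = -34)
l(j, o) = j + o
(u(R) + 18921) + l(84, 159) = (-34 + 18921) + (84 + 159) = 18887 + 243 = 19130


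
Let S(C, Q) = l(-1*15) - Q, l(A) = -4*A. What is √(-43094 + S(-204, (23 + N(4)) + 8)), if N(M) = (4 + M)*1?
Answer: I*√43073 ≈ 207.54*I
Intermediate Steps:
N(M) = 4 + M
S(C, Q) = 60 - Q (S(C, Q) = -(-4)*15 - Q = -4*(-15) - Q = 60 - Q)
√(-43094 + S(-204, (23 + N(4)) + 8)) = √(-43094 + (60 - ((23 + (4 + 4)) + 8))) = √(-43094 + (60 - ((23 + 8) + 8))) = √(-43094 + (60 - (31 + 8))) = √(-43094 + (60 - 1*39)) = √(-43094 + (60 - 39)) = √(-43094 + 21) = √(-43073) = I*√43073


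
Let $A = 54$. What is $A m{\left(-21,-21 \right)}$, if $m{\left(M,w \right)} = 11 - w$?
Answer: $1728$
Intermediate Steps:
$A m{\left(-21,-21 \right)} = 54 \left(11 - -21\right) = 54 \left(11 + 21\right) = 54 \cdot 32 = 1728$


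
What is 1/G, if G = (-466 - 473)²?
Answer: 1/881721 ≈ 1.1341e-6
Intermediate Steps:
G = 881721 (G = (-939)² = 881721)
1/G = 1/881721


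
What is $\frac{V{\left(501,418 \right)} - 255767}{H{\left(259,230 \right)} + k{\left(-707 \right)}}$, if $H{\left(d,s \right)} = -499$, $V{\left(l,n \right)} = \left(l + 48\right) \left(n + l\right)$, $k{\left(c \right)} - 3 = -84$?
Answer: $- \frac{62191}{145} \approx -428.9$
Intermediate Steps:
$k{\left(c \right)} = -81$ ($k{\left(c \right)} = 3 - 84 = -81$)
$V{\left(l,n \right)} = \left(48 + l\right) \left(l + n\right)$
$\frac{V{\left(501,418 \right)} - 255767}{H{\left(259,230 \right)} + k{\left(-707 \right)}} = \frac{\left(501^{2} + 48 \cdot 501 + 48 \cdot 418 + 501 \cdot 418\right) - 255767}{-499 - 81} = \frac{\left(251001 + 24048 + 20064 + 209418\right) - 255767}{-580} = \left(504531 - 255767\right) \left(- \frac{1}{580}\right) = 248764 \left(- \frac{1}{580}\right) = - \frac{62191}{145}$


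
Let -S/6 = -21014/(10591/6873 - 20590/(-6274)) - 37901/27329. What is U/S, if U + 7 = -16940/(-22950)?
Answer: -20419110568949309/85277700727242467580 ≈ -0.00023944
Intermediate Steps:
U = -14371/2295 (U = -7 - 16940/(-22950) = -7 - 16940*(-1/22950) = -7 + 1694/2295 = -14371/2295 ≈ -6.2619)
S = 37158039532567524/1420855234079 (S = -6*(-21014/(10591/6873 - 20590/(-6274)) - 37901/27329) = -6*(-21014/(10591*(1/6873) - 20590*(-1/6274)) - 37901*1/27329) = -6*(-21014/(10591/6873 + 10295/3137) - 37901/27329) = -6*(-21014/103981502/21560601 - 37901/27329) = -6*(-21014*21560601/103981502 - 37901/27329) = -6*(-226537234707/51990751 - 37901/27329) = -6*(-6193006588761254/1420855234079) = 37158039532567524/1420855234079 ≈ 26152.)
U/S = -14371/(2295*37158039532567524/1420855234079) = -14371/2295*1420855234079/37158039532567524 = -20419110568949309/85277700727242467580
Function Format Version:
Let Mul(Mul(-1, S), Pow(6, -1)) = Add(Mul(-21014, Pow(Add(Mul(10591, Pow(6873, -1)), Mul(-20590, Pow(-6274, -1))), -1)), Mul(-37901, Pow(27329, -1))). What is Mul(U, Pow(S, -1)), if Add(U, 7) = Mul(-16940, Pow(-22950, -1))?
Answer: Rational(-20419110568949309, 85277700727242467580) ≈ -0.00023944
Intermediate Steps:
U = Rational(-14371, 2295) (U = Add(-7, Mul(-16940, Pow(-22950, -1))) = Add(-7, Mul(-16940, Rational(-1, 22950))) = Add(-7, Rational(1694, 2295)) = Rational(-14371, 2295) ≈ -6.2619)
S = Rational(37158039532567524, 1420855234079) (S = Mul(-6, Add(Mul(-21014, Pow(Add(Mul(10591, Pow(6873, -1)), Mul(-20590, Pow(-6274, -1))), -1)), Mul(-37901, Pow(27329, -1)))) = Mul(-6, Add(Mul(-21014, Pow(Add(Mul(10591, Rational(1, 6873)), Mul(-20590, Rational(-1, 6274))), -1)), Mul(-37901, Rational(1, 27329)))) = Mul(-6, Add(Mul(-21014, Pow(Add(Rational(10591, 6873), Rational(10295, 3137)), -1)), Rational(-37901, 27329))) = Mul(-6, Add(Mul(-21014, Pow(Rational(103981502, 21560601), -1)), Rational(-37901, 27329))) = Mul(-6, Add(Mul(-21014, Rational(21560601, 103981502)), Rational(-37901, 27329))) = Mul(-6, Add(Rational(-226537234707, 51990751), Rational(-37901, 27329))) = Mul(-6, Rational(-6193006588761254, 1420855234079)) = Rational(37158039532567524, 1420855234079) ≈ 26152.)
Mul(U, Pow(S, -1)) = Mul(Rational(-14371, 2295), Pow(Rational(37158039532567524, 1420855234079), -1)) = Mul(Rational(-14371, 2295), Rational(1420855234079, 37158039532567524)) = Rational(-20419110568949309, 85277700727242467580)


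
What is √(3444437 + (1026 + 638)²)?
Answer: √6213333 ≈ 2492.7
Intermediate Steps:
√(3444437 + (1026 + 638)²) = √(3444437 + 1664²) = √(3444437 + 2768896) = √6213333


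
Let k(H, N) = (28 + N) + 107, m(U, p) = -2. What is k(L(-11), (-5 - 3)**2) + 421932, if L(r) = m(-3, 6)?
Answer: 422131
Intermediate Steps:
L(r) = -2
k(H, N) = 135 + N
k(L(-11), (-5 - 3)**2) + 421932 = (135 + (-5 - 3)**2) + 421932 = (135 + (-8)**2) + 421932 = (135 + 64) + 421932 = 199 + 421932 = 422131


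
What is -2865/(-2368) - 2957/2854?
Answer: 587267/3379136 ≈ 0.17379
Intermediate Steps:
-2865/(-2368) - 2957/2854 = -2865*(-1/2368) - 2957*1/2854 = 2865/2368 - 2957/2854 = 587267/3379136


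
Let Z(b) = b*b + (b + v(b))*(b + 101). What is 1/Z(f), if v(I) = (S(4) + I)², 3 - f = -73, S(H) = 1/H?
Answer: 16/16773073 ≈ 9.5391e-7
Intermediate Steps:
f = 76 (f = 3 - 1*(-73) = 3 + 73 = 76)
v(I) = (¼ + I)² (v(I) = (1/4 + I)² = (¼ + I)²)
Z(b) = b² + (101 + b)*(b + (1 + 4*b)²/16) (Z(b) = b*b + (b + (1 + 4*b)²/16)*(b + 101) = b² + (b + (1 + 4*b)²/16)*(101 + b) = b² + (101 + b)*(b + (1 + 4*b)²/16))
1/Z(f) = 1/(101/16 + 76³ + (207/2)*76² + (2425/16)*76) = 1/(101/16 + 438976 + (207/2)*5776 + 46075/4) = 1/(101/16 + 438976 + 597816 + 46075/4) = 1/(16773073/16) = 16/16773073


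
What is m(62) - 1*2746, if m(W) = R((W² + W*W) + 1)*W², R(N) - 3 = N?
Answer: 29565302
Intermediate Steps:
R(N) = 3 + N
m(W) = W²*(4 + 2*W²) (m(W) = (3 + ((W² + W*W) + 1))*W² = (3 + ((W² + W²) + 1))*W² = (3 + (2*W² + 1))*W² = (3 + (1 + 2*W²))*W² = (4 + 2*W²)*W² = W²*(4 + 2*W²))
m(62) - 1*2746 = 2*62²*(2 + 62²) - 1*2746 = 2*3844*(2 + 3844) - 2746 = 2*3844*3846 - 2746 = 29568048 - 2746 = 29565302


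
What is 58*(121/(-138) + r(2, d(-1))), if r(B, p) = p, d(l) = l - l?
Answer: -3509/69 ≈ -50.855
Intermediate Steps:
d(l) = 0
58*(121/(-138) + r(2, d(-1))) = 58*(121/(-138) + 0) = 58*(121*(-1/138) + 0) = 58*(-121/138 + 0) = 58*(-121/138) = -3509/69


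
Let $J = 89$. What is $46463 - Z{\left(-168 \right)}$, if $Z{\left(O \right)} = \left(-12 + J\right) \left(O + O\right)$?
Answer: $72335$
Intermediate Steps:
$Z{\left(O \right)} = 154 O$ ($Z{\left(O \right)} = \left(-12 + 89\right) \left(O + O\right) = 77 \cdot 2 O = 154 O$)
$46463 - Z{\left(-168 \right)} = 46463 - 154 \left(-168\right) = 46463 - -25872 = 46463 + 25872 = 72335$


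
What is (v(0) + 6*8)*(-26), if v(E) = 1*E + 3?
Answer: -1326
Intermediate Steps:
v(E) = 3 + E (v(E) = E + 3 = 3 + E)
(v(0) + 6*8)*(-26) = ((3 + 0) + 6*8)*(-26) = (3 + 48)*(-26) = 51*(-26) = -1326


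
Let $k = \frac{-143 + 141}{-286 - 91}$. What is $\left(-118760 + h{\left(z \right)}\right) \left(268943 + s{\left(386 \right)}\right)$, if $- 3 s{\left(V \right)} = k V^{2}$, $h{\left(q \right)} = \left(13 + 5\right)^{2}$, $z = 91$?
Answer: $- \frac{1241031793444}{39} \approx -3.1821 \cdot 10^{10}$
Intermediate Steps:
$h{\left(q \right)} = 324$ ($h{\left(q \right)} = 18^{2} = 324$)
$k = \frac{2}{377}$ ($k = - \frac{2}{-377} = \left(-2\right) \left(- \frac{1}{377}\right) = \frac{2}{377} \approx 0.005305$)
$s{\left(V \right)} = - \frac{2 V^{2}}{1131}$ ($s{\left(V \right)} = - \frac{\frac{2}{377} V^{2}}{3} = - \frac{2 V^{2}}{1131}$)
$\left(-118760 + h{\left(z \right)}\right) \left(268943 + s{\left(386 \right)}\right) = \left(-118760 + 324\right) \left(268943 - \frac{2 \cdot 386^{2}}{1131}\right) = - 118436 \left(268943 - \frac{297992}{1131}\right) = \left(-118436\right) \frac{303876541}{1131} = - \frac{1241031793444}{39}$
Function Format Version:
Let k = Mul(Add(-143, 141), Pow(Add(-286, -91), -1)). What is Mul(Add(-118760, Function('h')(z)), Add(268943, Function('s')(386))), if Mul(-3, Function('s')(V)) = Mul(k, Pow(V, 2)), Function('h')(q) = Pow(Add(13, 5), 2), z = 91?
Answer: Rational(-1241031793444, 39) ≈ -3.1821e+10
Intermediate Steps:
Function('h')(q) = 324 (Function('h')(q) = Pow(18, 2) = 324)
k = Rational(2, 377) (k = Mul(-2, Pow(-377, -1)) = Mul(-2, Rational(-1, 377)) = Rational(2, 377) ≈ 0.0053050)
Function('s')(V) = Mul(Rational(-2, 1131), Pow(V, 2)) (Function('s')(V) = Mul(Rational(-1, 3), Mul(Rational(2, 377), Pow(V, 2))) = Mul(Rational(-2, 1131), Pow(V, 2)))
Mul(Add(-118760, Function('h')(z)), Add(268943, Function('s')(386))) = Mul(Add(-118760, 324), Add(268943, Mul(Rational(-2, 1131), Pow(386, 2)))) = Mul(-118436, Add(268943, Mul(Rational(-2, 1131), 148996))) = Mul(-118436, Add(268943, Rational(-297992, 1131))) = Mul(-118436, Rational(303876541, 1131)) = Rational(-1241031793444, 39)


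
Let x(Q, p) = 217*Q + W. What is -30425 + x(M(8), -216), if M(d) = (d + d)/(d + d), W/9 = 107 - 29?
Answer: -29506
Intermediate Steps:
W = 702 (W = 9*(107 - 29) = 9*78 = 702)
M(d) = 1 (M(d) = (2*d)/((2*d)) = (2*d)*(1/(2*d)) = 1)
x(Q, p) = 702 + 217*Q (x(Q, p) = 217*Q + 702 = 702 + 217*Q)
-30425 + x(M(8), -216) = -30425 + (702 + 217*1) = -30425 + (702 + 217) = -30425 + 919 = -29506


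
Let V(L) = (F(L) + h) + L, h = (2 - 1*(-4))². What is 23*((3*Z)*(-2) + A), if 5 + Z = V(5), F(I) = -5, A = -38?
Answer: -5152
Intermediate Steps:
h = 36 (h = (2 + 4)² = 6² = 36)
V(L) = 31 + L (V(L) = (-5 + 36) + L = 31 + L)
Z = 31 (Z = -5 + (31 + 5) = -5 + 36 = 31)
23*((3*Z)*(-2) + A) = 23*((3*31)*(-2) - 38) = 23*(93*(-2) - 38) = 23*(-186 - 38) = 23*(-224) = -5152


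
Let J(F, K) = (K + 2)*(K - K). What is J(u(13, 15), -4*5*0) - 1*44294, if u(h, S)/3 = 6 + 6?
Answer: -44294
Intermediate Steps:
u(h, S) = 36 (u(h, S) = 3*(6 + 6) = 3*12 = 36)
J(F, K) = 0 (J(F, K) = (2 + K)*0 = 0)
J(u(13, 15), -4*5*0) - 1*44294 = 0 - 1*44294 = 0 - 44294 = -44294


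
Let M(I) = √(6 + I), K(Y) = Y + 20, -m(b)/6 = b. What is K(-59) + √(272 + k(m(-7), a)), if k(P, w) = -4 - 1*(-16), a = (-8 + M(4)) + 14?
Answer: -39 + 2*√71 ≈ -22.148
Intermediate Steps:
m(b) = -6*b
K(Y) = 20 + Y
a = 6 + √10 (a = (-8 + √(6 + 4)) + 14 = (-8 + √10) + 14 = 6 + √10 ≈ 9.1623)
k(P, w) = 12 (k(P, w) = -4 + 16 = 12)
K(-59) + √(272 + k(m(-7), a)) = (20 - 59) + √(272 + 12) = -39 + √284 = -39 + 2*√71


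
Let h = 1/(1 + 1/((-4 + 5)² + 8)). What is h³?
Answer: 729/1000 ≈ 0.72900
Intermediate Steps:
h = 9/10 (h = 1/(1 + 1/(1² + 8)) = 1/(1 + 1/(1 + 8)) = 1/(1 + 1/9) = 1/(1 + 1*(⅑)) = 1/(1 + ⅑) = 1/(10/9) = 9/10 ≈ 0.90000)
h³ = (9/10)³ = 729/1000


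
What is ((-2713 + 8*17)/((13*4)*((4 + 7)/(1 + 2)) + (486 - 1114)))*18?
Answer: 69579/656 ≈ 106.07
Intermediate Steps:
((-2713 + 8*17)/((13*4)*((4 + 7)/(1 + 2)) + (486 - 1114)))*18 = ((-2713 + 136)/(52*(11/3) - 628))*18 = -2577/(52*(11*(⅓)) - 628)*18 = -2577/(52*(11/3) - 628)*18 = -2577/(572/3 - 628)*18 = -2577/(-1312/3)*18 = -2577*(-3/1312)*18 = (7731/1312)*18 = 69579/656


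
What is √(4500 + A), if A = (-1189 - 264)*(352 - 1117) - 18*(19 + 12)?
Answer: 3*√123943 ≈ 1056.2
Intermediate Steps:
A = 1110987 (A = -1453*(-765) - 18*31 = 1111545 - 558 = 1110987)
√(4500 + A) = √(4500 + 1110987) = √1115487 = 3*√123943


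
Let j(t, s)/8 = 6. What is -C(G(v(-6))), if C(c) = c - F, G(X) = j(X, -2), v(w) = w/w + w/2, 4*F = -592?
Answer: -196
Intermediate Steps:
j(t, s) = 48 (j(t, s) = 8*6 = 48)
F = -148 (F = (¼)*(-592) = -148)
v(w) = 1 + w/2 (v(w) = 1 + w*(½) = 1 + w/2)
G(X) = 48
C(c) = 148 + c (C(c) = c - 1*(-148) = c + 148 = 148 + c)
-C(G(v(-6))) = -(148 + 48) = -1*196 = -196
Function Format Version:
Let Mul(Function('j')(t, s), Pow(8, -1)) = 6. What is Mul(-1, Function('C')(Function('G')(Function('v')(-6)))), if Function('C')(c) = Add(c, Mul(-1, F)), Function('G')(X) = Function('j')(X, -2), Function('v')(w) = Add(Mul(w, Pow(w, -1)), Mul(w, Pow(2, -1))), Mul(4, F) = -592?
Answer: -196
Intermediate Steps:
Function('j')(t, s) = 48 (Function('j')(t, s) = Mul(8, 6) = 48)
F = -148 (F = Mul(Rational(1, 4), -592) = -148)
Function('v')(w) = Add(1, Mul(Rational(1, 2), w)) (Function('v')(w) = Add(1, Mul(w, Rational(1, 2))) = Add(1, Mul(Rational(1, 2), w)))
Function('G')(X) = 48
Function('C')(c) = Add(148, c) (Function('C')(c) = Add(c, Mul(-1, -148)) = Add(c, 148) = Add(148, c))
Mul(-1, Function('C')(Function('G')(Function('v')(-6)))) = Mul(-1, Add(148, 48)) = Mul(-1, 196) = -196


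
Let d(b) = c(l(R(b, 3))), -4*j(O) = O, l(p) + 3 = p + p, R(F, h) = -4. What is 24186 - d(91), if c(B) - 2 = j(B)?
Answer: 96725/4 ≈ 24181.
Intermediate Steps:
l(p) = -3 + 2*p (l(p) = -3 + (p + p) = -3 + 2*p)
j(O) = -O/4
c(B) = 2 - B/4
d(b) = 19/4 (d(b) = 2 - (-3 + 2*(-4))/4 = 2 - (-3 - 8)/4 = 2 - 1/4*(-11) = 2 + 11/4 = 19/4)
24186 - d(91) = 24186 - 1*19/4 = 24186 - 19/4 = 96725/4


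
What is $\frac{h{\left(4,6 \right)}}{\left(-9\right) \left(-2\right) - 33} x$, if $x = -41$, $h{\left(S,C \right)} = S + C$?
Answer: $\frac{82}{3} \approx 27.333$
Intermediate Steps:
$h{\left(S,C \right)} = C + S$
$\frac{h{\left(4,6 \right)}}{\left(-9\right) \left(-2\right) - 33} x = \frac{6 + 4}{\left(-9\right) \left(-2\right) - 33} \left(-41\right) = \frac{10}{18 - 33} \left(-41\right) = \frac{10}{-15} \left(-41\right) = 10 \left(- \frac{1}{15}\right) \left(-41\right) = \left(- \frac{2}{3}\right) \left(-41\right) = \frac{82}{3}$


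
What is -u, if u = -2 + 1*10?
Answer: -8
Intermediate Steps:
u = 8 (u = -2 + 10 = 8)
-u = -1*8 = -8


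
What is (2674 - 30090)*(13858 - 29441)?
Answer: 427223528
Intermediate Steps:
(2674 - 30090)*(13858 - 29441) = -27416*(-15583) = 427223528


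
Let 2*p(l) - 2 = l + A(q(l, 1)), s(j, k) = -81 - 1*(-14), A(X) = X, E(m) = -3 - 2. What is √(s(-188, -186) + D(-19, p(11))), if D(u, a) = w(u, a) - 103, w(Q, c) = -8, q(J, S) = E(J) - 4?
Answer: I*√178 ≈ 13.342*I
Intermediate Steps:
E(m) = -5
q(J, S) = -9 (q(J, S) = -5 - 4 = -9)
s(j, k) = -67 (s(j, k) = -81 + 14 = -67)
p(l) = -7/2 + l/2 (p(l) = 1 + (l - 9)/2 = 1 + (-9 + l)/2 = 1 + (-9/2 + l/2) = -7/2 + l/2)
D(u, a) = -111 (D(u, a) = -8 - 103 = -111)
√(s(-188, -186) + D(-19, p(11))) = √(-67 - 111) = √(-178) = I*√178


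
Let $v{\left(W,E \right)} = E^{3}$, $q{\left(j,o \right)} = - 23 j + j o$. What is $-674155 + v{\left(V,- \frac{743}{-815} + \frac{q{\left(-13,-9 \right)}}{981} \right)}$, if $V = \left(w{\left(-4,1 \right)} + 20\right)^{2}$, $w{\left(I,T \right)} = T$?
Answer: $- \frac{344538749451586464651158}{511069364425915875} \approx -6.7415 \cdot 10^{5}$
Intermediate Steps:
$V = 441$ ($V = \left(1 + 20\right)^{2} = 21^{2} = 441$)
$-674155 + v{\left(V,- \frac{743}{-815} + \frac{q{\left(-13,-9 \right)}}{981} \right)} = -674155 + \left(- \frac{743}{-815} + \frac{\left(-13\right) \left(-23 - 9\right)}{981}\right)^{3} = -674155 + \left(\left(-743\right) \left(- \frac{1}{815}\right) + \left(-13\right) \left(-32\right) \frac{1}{981}\right)^{3} = -674155 + \left(\frac{743}{815} + 416 \cdot \frac{1}{981}\right)^{3} = -674155 + \left(\frac{743}{815} + \frac{416}{981}\right)^{3} = -674155 + \left(\frac{1067923}{799515}\right)^{3} = -674155 + \frac{1217922966852059467}{511069364425915875} = - \frac{344538749451586464651158}{511069364425915875}$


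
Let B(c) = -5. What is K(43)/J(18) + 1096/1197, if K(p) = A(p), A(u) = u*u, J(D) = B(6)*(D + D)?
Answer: -223997/23940 ≈ -9.3566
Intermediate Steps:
J(D) = -10*D (J(D) = -5*(D + D) = -10*D)
A(u) = u**2
K(p) = p**2
K(43)/J(18) + 1096/1197 = 43**2/((-10*18)) + 1096/1197 = 1849/(-180) + 1096*(1/1197) = 1849*(-1/180) + 1096/1197 = -1849/180 + 1096/1197 = -223997/23940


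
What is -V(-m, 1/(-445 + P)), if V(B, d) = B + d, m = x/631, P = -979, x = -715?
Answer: -1017529/898544 ≈ -1.1324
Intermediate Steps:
m = -715/631 ≈ -1.1331
-V(-m, 1/(-445 + P)) = -(-1*(-715/631) + 1/(-445 - 979)) = -(715/631 + 1/(-1424)) = -(715/631 - 1/1424) = -1*1017529/898544 = -1017529/898544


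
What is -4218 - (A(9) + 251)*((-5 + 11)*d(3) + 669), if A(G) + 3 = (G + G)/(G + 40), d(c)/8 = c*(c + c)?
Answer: -2694756/7 ≈ -3.8497e+5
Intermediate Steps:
d(c) = 16*c² (d(c) = 8*(c*(c + c)) = 8*(c*(2*c)) = 8*(2*c²) = 16*c²)
A(G) = -3 + 2*G/(40 + G) (A(G) = -3 + (G + G)/(G + 40) = -3 + (2*G)/(40 + G) = -3 + 2*G/(40 + G))
-4218 - (A(9) + 251)*((-5 + 11)*d(3) + 669) = -4218 - ((-120 - 1*9)/(40 + 9) + 251)*((-5 + 11)*(16*3²) + 669) = -4218 - ((-120 - 9)/49 + 251)*(6*(16*9) + 669) = -4218 - ((1/49)*(-129) + 251)*(6*144 + 669) = -4218 - (-129/49 + 251)*(864 + 669) = -4218 - 12170*1533/49 = -4218 - 1*2665230/7 = -4218 - 2665230/7 = -2694756/7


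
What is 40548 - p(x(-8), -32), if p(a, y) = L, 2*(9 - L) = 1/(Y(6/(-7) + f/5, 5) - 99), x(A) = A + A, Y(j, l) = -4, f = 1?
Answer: 8351033/206 ≈ 40539.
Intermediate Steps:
x(A) = 2*A
L = 1855/206 (L = 9 - 1/(2*(-4 - 99)) = 9 - ½/(-103) = 9 - ½*(-1/103) = 9 + 1/206 = 1855/206 ≈ 9.0049)
p(a, y) = 1855/206
40548 - p(x(-8), -32) = 40548 - 1*1855/206 = 40548 - 1855/206 = 8351033/206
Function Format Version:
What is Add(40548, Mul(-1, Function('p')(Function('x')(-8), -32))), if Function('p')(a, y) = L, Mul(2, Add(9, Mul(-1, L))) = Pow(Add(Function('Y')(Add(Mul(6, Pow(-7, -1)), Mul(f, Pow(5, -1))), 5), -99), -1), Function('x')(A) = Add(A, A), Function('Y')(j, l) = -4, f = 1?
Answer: Rational(8351033, 206) ≈ 40539.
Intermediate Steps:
Function('x')(A) = Mul(2, A)
L = Rational(1855, 206) (L = Add(9, Mul(Rational(-1, 2), Pow(Add(-4, -99), -1))) = Add(9, Mul(Rational(-1, 2), Pow(-103, -1))) = Add(9, Mul(Rational(-1, 2), Rational(-1, 103))) = Add(9, Rational(1, 206)) = Rational(1855, 206) ≈ 9.0049)
Function('p')(a, y) = Rational(1855, 206)
Add(40548, Mul(-1, Function('p')(Function('x')(-8), -32))) = Add(40548, Mul(-1, Rational(1855, 206))) = Add(40548, Rational(-1855, 206)) = Rational(8351033, 206)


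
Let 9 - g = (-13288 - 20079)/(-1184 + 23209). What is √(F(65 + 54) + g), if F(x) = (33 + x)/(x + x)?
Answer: 2*√766198742743/524195 ≈ 3.3397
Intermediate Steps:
g = 231592/22025 (g = 9 - (-13288 - 20079)/(-1184 + 23209) = 9 - (-33367)/22025 = 9 - 1*(-33367/22025) = 9 + 33367/22025 = 231592/22025 ≈ 10.515)
F(x) = (33 + x)/(2*x) (F(x) = (33 + x)/((2*x)) = (33 + x)*(1/(2*x)) = (33 + x)/(2*x))
√(F(65 + 54) + g) = √((33 + (65 + 54))/(2*(65 + 54)) + 231592/22025) = √((½)*(33 + 119)/119 + 231592/22025) = √((½)*(1/119)*152 + 231592/22025) = √(76/119 + 231592/22025) = √(29233348/2620975) = 2*√766198742743/524195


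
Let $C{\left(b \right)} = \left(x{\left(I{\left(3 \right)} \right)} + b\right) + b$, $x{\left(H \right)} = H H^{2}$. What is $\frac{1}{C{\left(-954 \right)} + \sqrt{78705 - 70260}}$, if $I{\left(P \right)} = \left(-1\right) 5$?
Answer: $- \frac{2033}{4124644} - \frac{\sqrt{8445}}{4124644} \approx -0.00051517$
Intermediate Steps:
$I{\left(P \right)} = -5$
$x{\left(H \right)} = H^{3}$
$C{\left(b \right)} = -125 + 2 b$ ($C{\left(b \right)} = \left(\left(-5\right)^{3} + b\right) + b = \left(-125 + b\right) + b = -125 + 2 b$)
$\frac{1}{C{\left(-954 \right)} + \sqrt{78705 - 70260}} = \frac{1}{\left(-125 + 2 \left(-954\right)\right) + \sqrt{78705 - 70260}} = \frac{1}{\left(-125 - 1908\right) + \sqrt{8445}} = \frac{1}{-2033 + \sqrt{8445}}$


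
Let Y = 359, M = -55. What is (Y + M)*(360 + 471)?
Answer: 252624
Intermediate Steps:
(Y + M)*(360 + 471) = (359 - 55)*(360 + 471) = 304*831 = 252624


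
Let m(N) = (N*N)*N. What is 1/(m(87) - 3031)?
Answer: 1/655472 ≈ 1.5256e-6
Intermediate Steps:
m(N) = N³ (m(N) = N²*N = N³)
1/(m(87) - 3031) = 1/(87³ - 3031) = 1/(658503 - 3031) = 1/655472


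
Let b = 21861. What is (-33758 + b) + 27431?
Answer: 15534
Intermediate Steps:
(-33758 + b) + 27431 = (-33758 + 21861) + 27431 = -11897 + 27431 = 15534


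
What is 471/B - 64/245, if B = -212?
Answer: -128963/51940 ≈ -2.4829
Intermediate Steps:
471/B - 64/245 = 471/(-212) - 64/245 = 471*(-1/212) - 64*1/245 = -471/212 - 64/245 = -128963/51940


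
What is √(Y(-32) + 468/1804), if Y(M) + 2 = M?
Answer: I*√6862867/451 ≈ 5.8087*I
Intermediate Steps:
Y(M) = -2 + M
√(Y(-32) + 468/1804) = √((-2 - 32) + 468/1804) = √(-34 + 468*(1/1804)) = √(-34 + 117/451) = √(-15217/451) = I*√6862867/451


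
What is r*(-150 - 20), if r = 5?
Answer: -850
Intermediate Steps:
r*(-150 - 20) = 5*(-150 - 20) = 5*(-170) = -850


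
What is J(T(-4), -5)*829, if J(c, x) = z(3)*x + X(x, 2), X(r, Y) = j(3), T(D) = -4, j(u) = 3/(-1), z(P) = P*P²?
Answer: -114402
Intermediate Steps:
z(P) = P³
j(u) = -3 (j(u) = 3*(-1) = -3)
X(r, Y) = -3
J(c, x) = -3 + 27*x (J(c, x) = 3³*x - 3 = 27*x - 3 = -3 + 27*x)
J(T(-4), -5)*829 = (-3 + 27*(-5))*829 = (-3 - 135)*829 = -138*829 = -114402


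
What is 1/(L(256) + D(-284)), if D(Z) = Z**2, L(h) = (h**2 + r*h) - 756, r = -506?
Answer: 1/15900 ≈ 6.2893e-5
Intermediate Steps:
L(h) = -756 + h**2 - 506*h (L(h) = (h**2 - 506*h) - 756 = -756 + h**2 - 506*h)
1/(L(256) + D(-284)) = 1/((-756 + 256**2 - 506*256) + (-284)**2) = 1/((-756 + 65536 - 129536) + 80656) = 1/(-64756 + 80656) = 1/15900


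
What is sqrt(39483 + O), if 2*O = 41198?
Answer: sqrt(60082) ≈ 245.12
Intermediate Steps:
O = 20599 (O = (1/2)*41198 = 20599)
sqrt(39483 + O) = sqrt(39483 + 20599) = sqrt(60082)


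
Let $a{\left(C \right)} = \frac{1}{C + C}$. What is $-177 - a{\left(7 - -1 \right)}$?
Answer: $- \frac{2833}{16} \approx -177.06$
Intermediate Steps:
$a{\left(C \right)} = \frac{1}{2 C}$
$-177 - a{\left(7 - -1 \right)} = -177 - \frac{1}{2 \left(7 - -1\right)} = -177 - \frac{1}{2 \left(7 + 1\right)} = -177 - \frac{1}{2 \cdot 8} = -177 - \frac{1}{2} \cdot \frac{1}{8} = -177 - \frac{1}{16} = - \frac{2833}{16}$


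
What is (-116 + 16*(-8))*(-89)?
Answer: 21716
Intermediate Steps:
(-116 + 16*(-8))*(-89) = (-116 - 128)*(-89) = -244*(-89) = 21716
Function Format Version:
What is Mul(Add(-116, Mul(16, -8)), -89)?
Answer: 21716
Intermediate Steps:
Mul(Add(-116, Mul(16, -8)), -89) = Mul(Add(-116, -128), -89) = Mul(-244, -89) = 21716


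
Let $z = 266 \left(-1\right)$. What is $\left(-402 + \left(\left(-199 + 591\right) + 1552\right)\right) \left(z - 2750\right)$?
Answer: $-4650672$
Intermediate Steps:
$z = -266$
$\left(-402 + \left(\left(-199 + 591\right) + 1552\right)\right) \left(z - 2750\right) = \left(-402 + \left(\left(-199 + 591\right) + 1552\right)\right) \left(-266 - 2750\right) = \left(-402 + \left(392 + 1552\right)\right) \left(-3016\right) = \left(-402 + 1944\right) \left(-3016\right) = 1542 \left(-3016\right) = -4650672$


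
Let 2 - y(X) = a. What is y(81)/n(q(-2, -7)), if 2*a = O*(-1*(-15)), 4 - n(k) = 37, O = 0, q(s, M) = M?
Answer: -2/33 ≈ -0.060606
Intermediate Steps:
n(k) = -33 (n(k) = 4 - 1*37 = 4 - 37 = -33)
a = 0 (a = (0*(-1*(-15)))/2 = (0*15)/2 = (½)*0 = 0)
y(X) = 2 (y(X) = 2 - 1*0 = 2 + 0 = 2)
y(81)/n(q(-2, -7)) = 2/(-33) = 2*(-1/33) = -2/33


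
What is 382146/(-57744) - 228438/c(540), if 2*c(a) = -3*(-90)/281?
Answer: -7626957197/16040 ≈ -4.7550e+5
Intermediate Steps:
c(a) = 135/281 (c(a) = (-3*(-90)/281)/2 = (270*(1/281))/2 = (½)*(270/281) = 135/281)
382146/(-57744) - 228438/c(540) = 382146/(-57744) - 228438/135/281 = 382146*(-1/57744) - 228438*281/135 = -63691/9624 - 7132342/15 = -7626957197/16040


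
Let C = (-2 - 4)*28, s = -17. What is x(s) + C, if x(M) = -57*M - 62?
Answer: 739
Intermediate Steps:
x(M) = -62 - 57*M
C = -168 (C = -6*28 = -168)
x(s) + C = (-62 - 57*(-17)) - 168 = (-62 + 969) - 168 = 907 - 168 = 739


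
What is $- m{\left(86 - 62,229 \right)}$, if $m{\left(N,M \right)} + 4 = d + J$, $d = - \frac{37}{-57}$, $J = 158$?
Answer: $- \frac{8815}{57} \approx -154.65$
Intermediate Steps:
$d = \frac{37}{57}$ ($d = \left(-37\right) \left(- \frac{1}{57}\right) = \frac{37}{57} \approx 0.64912$)
$m{\left(N,M \right)} = \frac{8815}{57}$ ($m{\left(N,M \right)} = -4 + \left(\frac{37}{57} + 158\right) = -4 + \frac{9043}{57} = \frac{8815}{57}$)
$- m{\left(86 - 62,229 \right)} = \left(-1\right) \frac{8815}{57} = - \frac{8815}{57}$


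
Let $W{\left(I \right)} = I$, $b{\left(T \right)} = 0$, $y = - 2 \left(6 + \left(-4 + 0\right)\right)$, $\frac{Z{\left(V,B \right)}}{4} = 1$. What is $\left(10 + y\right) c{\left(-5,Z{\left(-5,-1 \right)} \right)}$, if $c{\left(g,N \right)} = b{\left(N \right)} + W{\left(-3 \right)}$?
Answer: $-18$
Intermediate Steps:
$Z{\left(V,B \right)} = 4$ ($Z{\left(V,B \right)} = 4 \cdot 1 = 4$)
$y = -4$ ($y = - 2 \left(6 - 4\right) = \left(-2\right) 2 = -4$)
$c{\left(g,N \right)} = -3$ ($c{\left(g,N \right)} = 0 - 3 = -3$)
$\left(10 + y\right) c{\left(-5,Z{\left(-5,-1 \right)} \right)} = \left(10 - 4\right) \left(-3\right) = 6 \left(-3\right) = -18$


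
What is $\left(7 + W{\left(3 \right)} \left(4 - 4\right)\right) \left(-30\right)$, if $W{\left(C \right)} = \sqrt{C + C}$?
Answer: $-210$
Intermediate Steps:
$W{\left(C \right)} = \sqrt{2} \sqrt{C}$ ($W{\left(C \right)} = \sqrt{2 C} = \sqrt{2} \sqrt{C}$)
$\left(7 + W{\left(3 \right)} \left(4 - 4\right)\right) \left(-30\right) = \left(7 + \sqrt{2} \sqrt{3} \left(4 - 4\right)\right) \left(-30\right) = \left(7 + \sqrt{6} \cdot 0\right) \left(-30\right) = \left(7 + 0\right) \left(-30\right) = 7 \left(-30\right) = -210$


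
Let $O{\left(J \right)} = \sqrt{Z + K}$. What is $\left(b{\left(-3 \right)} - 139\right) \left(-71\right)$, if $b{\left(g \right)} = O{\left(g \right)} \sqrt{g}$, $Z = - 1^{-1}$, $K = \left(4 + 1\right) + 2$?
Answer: $9869 - 213 i \sqrt{2} \approx 9869.0 - 301.23 i$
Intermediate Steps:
$K = 7$ ($K = 5 + 2 = 7$)
$Z = -1$ ($Z = \left(-1\right) 1 = -1$)
$O{\left(J \right)} = \sqrt{6}$ ($O{\left(J \right)} = \sqrt{-1 + 7} = \sqrt{6}$)
$b{\left(g \right)} = \sqrt{6} \sqrt{g}$
$\left(b{\left(-3 \right)} - 139\right) \left(-71\right) = \left(\sqrt{6} \sqrt{-3} - 139\right) \left(-71\right) = \left(\sqrt{6} i \sqrt{3} - 139\right) \left(-71\right) = \left(3 i \sqrt{2} - 139\right) \left(-71\right) = \left(-139 + 3 i \sqrt{2}\right) \left(-71\right) = 9869 - 213 i \sqrt{2}$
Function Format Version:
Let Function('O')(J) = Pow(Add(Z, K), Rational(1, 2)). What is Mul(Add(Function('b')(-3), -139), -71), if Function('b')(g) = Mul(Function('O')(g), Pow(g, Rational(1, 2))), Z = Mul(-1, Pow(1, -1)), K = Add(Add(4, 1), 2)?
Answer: Add(9869, Mul(-213, I, Pow(2, Rational(1, 2)))) ≈ Add(9869.0, Mul(-301.23, I))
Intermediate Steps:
K = 7 (K = Add(5, 2) = 7)
Z = -1 (Z = Mul(-1, 1) = -1)
Function('O')(J) = Pow(6, Rational(1, 2)) (Function('O')(J) = Pow(Add(-1, 7), Rational(1, 2)) = Pow(6, Rational(1, 2)))
Function('b')(g) = Mul(Pow(6, Rational(1, 2)), Pow(g, Rational(1, 2)))
Mul(Add(Function('b')(-3), -139), -71) = Mul(Add(Mul(Pow(6, Rational(1, 2)), Pow(-3, Rational(1, 2))), -139), -71) = Mul(Add(Mul(Pow(6, Rational(1, 2)), Mul(I, Pow(3, Rational(1, 2)))), -139), -71) = Mul(Add(Mul(3, I, Pow(2, Rational(1, 2))), -139), -71) = Mul(Add(-139, Mul(3, I, Pow(2, Rational(1, 2)))), -71) = Add(9869, Mul(-213, I, Pow(2, Rational(1, 2))))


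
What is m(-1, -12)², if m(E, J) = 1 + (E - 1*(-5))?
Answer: 25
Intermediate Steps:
m(E, J) = 6 + E (m(E, J) = 1 + (E + 5) = 1 + (5 + E) = 6 + E)
m(-1, -12)² = (6 - 1)² = 5² = 25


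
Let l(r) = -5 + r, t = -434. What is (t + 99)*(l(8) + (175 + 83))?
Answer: -87435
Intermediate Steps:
(t + 99)*(l(8) + (175 + 83)) = (-434 + 99)*((-5 + 8) + (175 + 83)) = -335*(3 + 258) = -335*261 = -87435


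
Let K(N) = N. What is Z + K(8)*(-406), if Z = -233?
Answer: -3481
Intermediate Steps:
Z + K(8)*(-406) = -233 + 8*(-406) = -233 - 3248 = -3481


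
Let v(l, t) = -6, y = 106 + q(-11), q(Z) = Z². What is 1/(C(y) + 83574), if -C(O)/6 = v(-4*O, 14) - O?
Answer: 1/84972 ≈ 1.1769e-5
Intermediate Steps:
y = 227 (y = 106 + (-11)² = 106 + 121 = 227)
C(O) = 36 + 6*O (C(O) = -6*(-6 - O) = 36 + 6*O)
1/(C(y) + 83574) = 1/((36 + 6*227) + 83574) = 1/((36 + 1362) + 83574) = 1/(1398 + 83574) = 1/84972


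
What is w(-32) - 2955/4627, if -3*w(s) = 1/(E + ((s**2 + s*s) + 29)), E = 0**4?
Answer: -18417232/28830837 ≈ -0.63880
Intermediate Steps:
E = 0
w(s) = -1/(3*(29 + 2*s**2)) (w(s) = -1/(3*(0 + ((s**2 + s*s) + 29))) = -1/(3*(0 + ((s**2 + s**2) + 29))) = -1/(3*(0 + (2*s**2 + 29))) = -1/(3*(0 + (29 + 2*s**2))) = -1/(3*(29 + 2*s**2)))
w(-32) - 2955/4627 = -1/(87 + 6*(-32)**2) - 2955/4627 = -1/(87 + 6*1024) - 2955*1/4627 = -1/(87 + 6144) - 2955/4627 = -1/6231 - 2955/4627 = -18417232/28830837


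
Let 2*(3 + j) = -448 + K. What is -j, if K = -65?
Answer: 519/2 ≈ 259.50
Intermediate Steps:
j = -519/2 (j = -3 + (-448 - 65)/2 = -3 + (½)*(-513) = -3 - 513/2 = -519/2 ≈ -259.50)
-j = -1*(-519/2) = 519/2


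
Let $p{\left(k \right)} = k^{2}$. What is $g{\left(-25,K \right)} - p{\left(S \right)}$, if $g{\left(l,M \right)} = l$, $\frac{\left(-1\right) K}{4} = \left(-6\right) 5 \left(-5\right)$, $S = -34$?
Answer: $-1181$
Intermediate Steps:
$K = -600$ ($K = - 4 \left(-6\right) 5 \left(-5\right) = - 4 \left(\left(-30\right) \left(-5\right)\right) = \left(-4\right) 150 = -600$)
$g{\left(-25,K \right)} - p{\left(S \right)} = -25 - \left(-34\right)^{2} = -25 - 1156 = -1181$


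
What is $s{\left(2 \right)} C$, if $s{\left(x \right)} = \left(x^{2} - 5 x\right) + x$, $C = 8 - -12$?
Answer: $-80$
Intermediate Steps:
$C = 20$ ($C = 8 + 12 = 20$)
$s{\left(x \right)} = x^{2} - 4 x$
$s{\left(2 \right)} C = 2 \left(-4 + 2\right) 20 = 2 \left(-2\right) 20 = \left(-4\right) 20 = -80$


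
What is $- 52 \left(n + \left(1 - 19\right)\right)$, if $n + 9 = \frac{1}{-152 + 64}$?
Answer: $\frac{30901}{22} \approx 1404.6$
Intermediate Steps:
$n = - \frac{793}{88}$ ($n = -9 + \frac{1}{-152 + 64} = -9 + \frac{1}{-88} = -9 - \frac{1}{88} = - \frac{793}{88} \approx -9.0114$)
$- 52 \left(n + \left(1 - 19\right)\right) = - 52 \left(- \frac{793}{88} + \left(1 - 19\right)\right) = - 52 \left(- \frac{793}{88} - 18\right) = \left(-52\right) \left(- \frac{2377}{88}\right) = \frac{30901}{22}$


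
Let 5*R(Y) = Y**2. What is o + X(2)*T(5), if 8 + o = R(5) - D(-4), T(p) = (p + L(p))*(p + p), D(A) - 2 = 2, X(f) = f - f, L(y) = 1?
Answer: -7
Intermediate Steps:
R(Y) = Y**2/5
X(f) = 0
D(A) = 4 (D(A) = 2 + 2 = 4)
T(p) = 2*p*(1 + p) (T(p) = (p + 1)*(p + p) = (1 + p)*(2*p) = 2*p*(1 + p))
o = -7 (o = -8 + ((1/5)*5**2 - 1*4) = -8 + ((1/5)*25 - 4) = -8 + (5 - 4) = -8 + 1 = -7)
o + X(2)*T(5) = -7 + 0*(2*5*(1 + 5)) = -7 + 0*(2*5*6) = -7 + 0*60 = -7 + 0 = -7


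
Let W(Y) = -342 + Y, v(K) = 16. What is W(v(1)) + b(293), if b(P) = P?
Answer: -33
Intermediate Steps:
W(v(1)) + b(293) = (-342 + 16) + 293 = -326 + 293 = -33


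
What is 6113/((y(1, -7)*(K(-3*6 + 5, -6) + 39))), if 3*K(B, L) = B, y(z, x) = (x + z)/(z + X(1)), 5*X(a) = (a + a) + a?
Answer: -6113/130 ≈ -47.023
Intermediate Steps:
X(a) = 3*a/5 (X(a) = ((a + a) + a)/5 = (2*a + a)/5 = (3*a)/5 = 3*a/5)
y(z, x) = (x + z)/(⅗ + z) (y(z, x) = (x + z)/(z + (⅗)*1) = (x + z)/(z + ⅗) = (x + z)/(⅗ + z))
K(B, L) = B/3
6113/((y(1, -7)*(K(-3*6 + 5, -6) + 39))) = 6113/(((5*(-7 + 1)/(3 + 5*1))*((-3*6 + 5)/3 + 39))) = 6113/(((5*(-6)/(3 + 5))*((-18 + 5)/3 + 39))) = 6113/(((5*(-6)/8)*((⅓)*(-13) + 39))) = 6113/(((5*(⅛)*(-6))*(-13/3 + 39))) = 6113/((-15/4*104/3)) = 6113/(-130) = 6113*(-1/130) = -6113/130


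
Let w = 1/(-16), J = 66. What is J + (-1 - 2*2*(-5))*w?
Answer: 1037/16 ≈ 64.813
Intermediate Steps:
w = -1/16 ≈ -0.062500
J + (-1 - 2*2*(-5))*w = 66 + (-1 - 2*2*(-5))*(-1/16) = 66 + (-1 - 4*(-5))*(-1/16) = 66 + (-1 + 20)*(-1/16) = 66 + 19*(-1/16) = 66 - 19/16 = 1037/16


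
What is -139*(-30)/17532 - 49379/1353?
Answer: -4343791/119802 ≈ -36.258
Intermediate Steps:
-139*(-30)/17532 - 49379/1353 = 4170*(1/17532) - 49379*1/1353 = 695/2922 - 4489/123 = -4343791/119802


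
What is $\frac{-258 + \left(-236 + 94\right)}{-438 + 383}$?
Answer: $\frac{80}{11} \approx 7.2727$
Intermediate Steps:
$\frac{-258 + \left(-236 + 94\right)}{-438 + 383} = \frac{-258 - 142}{-55} = \left(-400\right) \left(- \frac{1}{55}\right) = \frac{80}{11}$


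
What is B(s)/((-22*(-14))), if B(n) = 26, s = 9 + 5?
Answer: 13/154 ≈ 0.084416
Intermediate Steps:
s = 14
B(s)/((-22*(-14))) = 26/((-22*(-14))) = 26/308 = 26*(1/308) = 13/154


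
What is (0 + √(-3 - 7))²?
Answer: -10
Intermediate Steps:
(0 + √(-3 - 7))² = (0 + √(-10))² = (0 + I*√10)² = (I*√10)² = -10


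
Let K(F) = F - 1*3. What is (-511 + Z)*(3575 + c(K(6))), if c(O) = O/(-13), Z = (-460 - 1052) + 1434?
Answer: -27372008/13 ≈ -2.1055e+6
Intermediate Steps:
K(F) = -3 + F (K(F) = F - 3 = -3 + F)
Z = -78 (Z = -1512 + 1434 = -78)
c(O) = -O/13 (c(O) = O*(-1/13) = -O/13)
(-511 + Z)*(3575 + c(K(6))) = (-511 - 78)*(3575 - (-3 + 6)/13) = -589*(3575 - 1/13*3) = -589*(3575 - 3/13) = -589*46472/13 = -27372008/13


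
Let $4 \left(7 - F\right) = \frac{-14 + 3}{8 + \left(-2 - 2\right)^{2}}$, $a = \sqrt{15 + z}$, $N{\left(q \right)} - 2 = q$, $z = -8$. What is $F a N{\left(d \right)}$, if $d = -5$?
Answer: $- \frac{683 \sqrt{7}}{32} \approx -56.47$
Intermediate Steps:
$N{\left(q \right)} = 2 + q$
$a = \sqrt{7}$ ($a = \sqrt{15 - 8} = \sqrt{7} \approx 2.6458$)
$F = \frac{683}{96}$ ($F = 7 - \frac{\left(-14 + 3\right) \frac{1}{8 + \left(-2 - 2\right)^{2}}}{4} = 7 - \frac{\left(-11\right) \frac{1}{8 + \left(-4\right)^{2}}}{4} = 7 - \frac{\left(-11\right) \frac{1}{8 + 16}}{4} = 7 - \frac{\left(-11\right) \frac{1}{24}}{4} = 7 - - \frac{11}{96} = 7 + \frac{11}{96} = \frac{683}{96} \approx 7.1146$)
$F a N{\left(d \right)} = \frac{683 \sqrt{7}}{96} \left(2 - 5\right) = \frac{683 \sqrt{7}}{96} \left(-3\right) = - \frac{683 \sqrt{7}}{32}$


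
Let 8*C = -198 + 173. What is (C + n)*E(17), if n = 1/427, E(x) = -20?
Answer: 53335/854 ≈ 62.453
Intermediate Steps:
n = 1/427 ≈ 0.0023419
C = -25/8 (C = (-198 + 173)/8 = (1/8)*(-25) = -25/8 ≈ -3.1250)
(C + n)*E(17) = (-25/8 + 1/427)*(-20) = -10667/3416*(-20) = 53335/854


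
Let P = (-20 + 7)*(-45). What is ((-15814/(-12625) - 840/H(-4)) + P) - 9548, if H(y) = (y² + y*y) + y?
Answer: -113520811/12625 ≈ -8991.8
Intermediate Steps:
H(y) = y + 2*y² (H(y) = (y² + y²) + y = 2*y² + y = y + 2*y²)
P = 585 (P = -13*(-45) = 585)
((-15814/(-12625) - 840/H(-4)) + P) - 9548 = ((-15814/(-12625) - 840*(-1/(4*(1 + 2*(-4))))) + 585) - 9548 = ((-15814*(-1/12625) - 840*(-1/(4*(1 - 8)))) + 585) - 9548 = ((15814/12625 - 840/((-4*(-7)))) + 585) - 9548 = ((15814/12625 - 840/28) + 585) - 9548 = ((15814/12625 - 840*1/28) + 585) - 9548 = ((15814/12625 - 30) + 585) - 9548 = (-362936/12625 + 585) - 9548 = 7022689/12625 - 9548 = -113520811/12625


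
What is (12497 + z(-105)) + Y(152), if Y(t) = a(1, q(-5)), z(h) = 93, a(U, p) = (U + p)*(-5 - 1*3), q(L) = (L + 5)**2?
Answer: 12582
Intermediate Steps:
q(L) = (5 + L)**2
a(U, p) = -8*U - 8*p (a(U, p) = (U + p)*(-5 - 3) = (U + p)*(-8) = -8*U - 8*p)
Y(t) = -8 (Y(t) = -8*1 - 8*(5 - 5)**2 = -8 - 8*0**2 = -8 - 8*0 = -8 + 0 = -8)
(12497 + z(-105)) + Y(152) = (12497 + 93) - 8 = 12590 - 8 = 12582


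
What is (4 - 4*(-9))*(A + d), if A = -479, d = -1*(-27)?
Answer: -18080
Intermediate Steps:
d = 27
(4 - 4*(-9))*(A + d) = (4 - 4*(-9))*(-479 + 27) = (4 + 36)*(-452) = 40*(-452) = -18080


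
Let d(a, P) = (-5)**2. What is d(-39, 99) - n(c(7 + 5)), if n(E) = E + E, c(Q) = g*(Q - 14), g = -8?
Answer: -7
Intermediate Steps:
d(a, P) = 25
c(Q) = 112 - 8*Q (c(Q) = -8*(Q - 14) = -8*(-14 + Q) = 112 - 8*Q)
n(E) = 2*E
d(-39, 99) - n(c(7 + 5)) = 25 - 2*(112 - 8*(7 + 5)) = 25 - 2*(112 - 8*12) = 25 - 2*(112 - 96) = 25 - 2*16 = 25 - 1*32 = 25 - 32 = -7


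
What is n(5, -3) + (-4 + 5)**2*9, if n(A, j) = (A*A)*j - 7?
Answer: -73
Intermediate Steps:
n(A, j) = -7 + j*A**2 (n(A, j) = A**2*j - 7 = j*A**2 - 7 = -7 + j*A**2)
n(5, -3) + (-4 + 5)**2*9 = (-7 - 3*5**2) + (-4 + 5)**2*9 = (-7 - 3*25) + 1**2*9 = (-7 - 75) + 1*9 = -82 + 9 = -73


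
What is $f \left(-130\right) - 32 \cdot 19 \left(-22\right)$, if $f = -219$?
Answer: $41846$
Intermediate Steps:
$f \left(-130\right) - 32 \cdot 19 \left(-22\right) = \left(-219\right) \left(-130\right) - 32 \cdot 19 \left(-22\right) = 28470 - 608 \left(-22\right) = 28470 - -13376 = 28470 + 13376 = 41846$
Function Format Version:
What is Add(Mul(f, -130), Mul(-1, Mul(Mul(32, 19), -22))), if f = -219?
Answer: 41846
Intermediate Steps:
Add(Mul(f, -130), Mul(-1, Mul(Mul(32, 19), -22))) = Add(Mul(-219, -130), Mul(-1, Mul(Mul(32, 19), -22))) = Add(28470, Mul(-1, Mul(608, -22))) = Add(28470, Mul(-1, -13376)) = Add(28470, 13376) = 41846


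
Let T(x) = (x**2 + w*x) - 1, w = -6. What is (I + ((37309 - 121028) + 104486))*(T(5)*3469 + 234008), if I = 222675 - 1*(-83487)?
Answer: 69699301226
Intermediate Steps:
I = 306162 (I = 222675 + 83487 = 306162)
T(x) = -1 + x**2 - 6*x (T(x) = (x**2 - 6*x) - 1 = -1 + x**2 - 6*x)
(I + ((37309 - 121028) + 104486))*(T(5)*3469 + 234008) = (306162 + ((37309 - 121028) + 104486))*((-1 + 5**2 - 6*5)*3469 + 234008) = (306162 + (-83719 + 104486))*((-1 + 25 - 30)*3469 + 234008) = (306162 + 20767)*(-6*3469 + 234008) = 326929*(-20814 + 234008) = 326929*213194 = 69699301226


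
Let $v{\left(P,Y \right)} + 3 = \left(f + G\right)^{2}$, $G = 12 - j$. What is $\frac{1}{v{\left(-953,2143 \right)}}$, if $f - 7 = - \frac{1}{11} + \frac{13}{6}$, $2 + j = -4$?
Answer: $\frac{4356}{3180301} \approx 0.0013697$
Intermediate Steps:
$j = -6$ ($j = -2 - 4 = -6$)
$G = 18$ ($G = 12 - -6 = 12 + 6 = 18$)
$f = \frac{599}{66}$ ($f = 7 + \left(- \frac{1}{11} + \frac{13}{6}\right) = 7 + \frac{137}{66} = \frac{599}{66} \approx 9.0758$)
$v{\left(P,Y \right)} = \frac{3180301}{4356}$ ($v{\left(P,Y \right)} = -3 + \left(\frac{599}{66} + 18\right)^{2} = -3 + \left(\frac{1787}{66}\right)^{2} = -3 + \frac{3193369}{4356} = \frac{3180301}{4356}$)
$\frac{1}{v{\left(-953,2143 \right)}} = \frac{1}{\frac{3180301}{4356}} = \frac{4356}{3180301}$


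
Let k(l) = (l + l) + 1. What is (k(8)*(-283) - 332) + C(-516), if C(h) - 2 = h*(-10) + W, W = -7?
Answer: 12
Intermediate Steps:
k(l) = 1 + 2*l (k(l) = 2*l + 1 = 1 + 2*l)
C(h) = -5 - 10*h (C(h) = 2 + (h*(-10) - 7) = 2 + (-10*h - 7) = 2 + (-7 - 10*h) = -5 - 10*h)
(k(8)*(-283) - 332) + C(-516) = ((1 + 2*8)*(-283) - 332) + (-5 - 10*(-516)) = ((1 + 16)*(-283) - 332) + (-5 + 5160) = (17*(-283) - 332) + 5155 = (-4811 - 332) + 5155 = -5143 + 5155 = 12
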